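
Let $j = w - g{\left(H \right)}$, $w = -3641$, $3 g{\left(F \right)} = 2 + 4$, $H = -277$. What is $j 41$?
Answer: $-149363$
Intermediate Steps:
$g{\left(F \right)} = 2$ ($g{\left(F \right)} = \frac{2 + 4}{3} = \frac{1}{3} \cdot 6 = 2$)
$j = -3643$ ($j = -3641 - 2 = -3643$)
$j 41 = \left(-3643\right) 41 = -149363$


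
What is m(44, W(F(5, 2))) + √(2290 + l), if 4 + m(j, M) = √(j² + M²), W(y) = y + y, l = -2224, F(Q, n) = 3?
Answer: -4 + √66 + 2*√493 ≈ 48.531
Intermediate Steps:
W(y) = 2*y
m(j, M) = -4 + √(M² + j²) (m(j, M) = -4 + √(j² + M²) = -4 + √(M² + j²))
m(44, W(F(5, 2))) + √(2290 + l) = (-4 + √((2*3)² + 44²)) + √(2290 - 2224) = (-4 + √(6² + 1936)) + √66 = (-4 + √(36 + 1936)) + √66 = (-4 + √1972) + √66 = (-4 + 2*√493) + √66 = -4 + √66 + 2*√493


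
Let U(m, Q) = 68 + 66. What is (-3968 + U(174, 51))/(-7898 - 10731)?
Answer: 3834/18629 ≈ 0.20581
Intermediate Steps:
U(m, Q) = 134
(-3968 + U(174, 51))/(-7898 - 10731) = (-3968 + 134)/(-7898 - 10731) = -3834/(-18629) = -3834*(-1/18629) = 3834/18629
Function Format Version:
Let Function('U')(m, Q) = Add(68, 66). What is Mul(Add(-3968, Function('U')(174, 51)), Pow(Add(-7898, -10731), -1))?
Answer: Rational(3834, 18629) ≈ 0.20581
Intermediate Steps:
Function('U')(m, Q) = 134
Mul(Add(-3968, Function('U')(174, 51)), Pow(Add(-7898, -10731), -1)) = Mul(Add(-3968, 134), Pow(Add(-7898, -10731), -1)) = Mul(-3834, Pow(-18629, -1)) = Mul(-3834, Rational(-1, 18629)) = Rational(3834, 18629)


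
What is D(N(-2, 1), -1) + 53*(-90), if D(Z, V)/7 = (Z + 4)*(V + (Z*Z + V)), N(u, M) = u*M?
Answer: -4742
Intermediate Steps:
N(u, M) = M*u
D(Z, V) = 7*(4 + Z)*(Z**2 + 2*V) (D(Z, V) = 7*((Z + 4)*(V + (Z*Z + V))) = 7*((4 + Z)*(V + (Z**2 + V))) = 7*((4 + Z)*(V + (V + Z**2))) = 7*((4 + Z)*(Z**2 + 2*V)) = 7*(4 + Z)*(Z**2 + 2*V))
D(N(-2, 1), -1) + 53*(-90) = (7*(1*(-2))**3 + 28*(1*(-2))**2 + 56*(-1) + 14*(-1)*(1*(-2))) + 53*(-90) = (7*(-2)**3 + 28*(-2)**2 - 56 + 14*(-1)*(-2)) - 4770 = (7*(-8) + 28*4 - 56 + 28) - 4770 = (-56 + 112 - 56 + 28) - 4770 = 28 - 4770 = -4742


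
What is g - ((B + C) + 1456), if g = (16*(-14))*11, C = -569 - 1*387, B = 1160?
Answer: -4124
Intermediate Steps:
C = -956 (C = -569 - 387 = -956)
g = -2464 (g = -224*11 = -2464)
g - ((B + C) + 1456) = -2464 - ((1160 - 956) + 1456) = -2464 - (204 + 1456) = -2464 - 1*1660 = -2464 - 1660 = -4124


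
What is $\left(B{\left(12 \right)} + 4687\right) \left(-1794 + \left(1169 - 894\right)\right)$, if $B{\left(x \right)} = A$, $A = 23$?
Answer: $-7154490$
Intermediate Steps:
$B{\left(x \right)} = 23$
$\left(B{\left(12 \right)} + 4687\right) \left(-1794 + \left(1169 - 894\right)\right) = \left(23 + 4687\right) \left(-1794 + \left(1169 - 894\right)\right) = 4710 \left(-1794 + 275\right) = 4710 \left(-1519\right) = -7154490$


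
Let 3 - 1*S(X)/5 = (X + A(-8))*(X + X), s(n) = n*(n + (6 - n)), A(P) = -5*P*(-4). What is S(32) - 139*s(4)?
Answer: 37639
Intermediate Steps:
A(P) = 20*P
s(n) = 6*n (s(n) = n*6 = 6*n)
S(X) = 15 - 10*X*(-160 + X) (S(X) = 15 - 5*(X + 20*(-8))*(X + X) = 15 - 5*(X - 160)*2*X = 15 - 5*(-160 + X)*2*X = 15 - 10*X*(-160 + X))
S(32) - 139*s(4) = (15 - 10*32**2 + 1600*32) - 139*6*4 = (15 - 10*1024 + 51200) - 139*24 = (15 - 10240 + 51200) - 1*3336 = 40975 - 3336 = 37639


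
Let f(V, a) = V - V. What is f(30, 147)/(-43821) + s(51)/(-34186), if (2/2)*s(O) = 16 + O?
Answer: -67/34186 ≈ -0.0019599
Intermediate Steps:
f(V, a) = 0
s(O) = 16 + O
f(30, 147)/(-43821) + s(51)/(-34186) = 0/(-43821) + (16 + 51)/(-34186) = 0*(-1/43821) + 67*(-1/34186) = 0 - 67/34186 = -67/34186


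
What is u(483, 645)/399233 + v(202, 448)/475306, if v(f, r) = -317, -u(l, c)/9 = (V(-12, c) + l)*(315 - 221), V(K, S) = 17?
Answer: -201180994861/189757840298 ≈ -1.0602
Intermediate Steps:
u(l, c) = -14382 - 846*l (u(l, c) = -9*(17 + l)*(315 - 221) = -9*(17 + l)*94 = -9*(1598 + 94*l) = -14382 - 846*l)
u(483, 645)/399233 + v(202, 448)/475306 = (-14382 - 846*483)/399233 - 317/475306 = (-14382 - 408618)*(1/399233) - 317*1/475306 = -423000*1/399233 - 317/475306 = -423000/399233 - 317/475306 = -201180994861/189757840298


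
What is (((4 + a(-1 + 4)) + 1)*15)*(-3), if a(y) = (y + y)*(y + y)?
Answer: -1845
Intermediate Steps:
a(y) = 4*y² (a(y) = (2*y)*(2*y) = 4*y²)
(((4 + a(-1 + 4)) + 1)*15)*(-3) = (((4 + 4*(-1 + 4)²) + 1)*15)*(-3) = (((4 + 4*3²) + 1)*15)*(-3) = (((4 + 4*9) + 1)*15)*(-3) = (((4 + 36) + 1)*15)*(-3) = ((40 + 1)*15)*(-3) = (41*15)*(-3) = 615*(-3) = -1845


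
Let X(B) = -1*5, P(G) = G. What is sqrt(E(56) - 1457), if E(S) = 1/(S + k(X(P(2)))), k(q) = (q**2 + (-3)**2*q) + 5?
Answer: 2*I*sqrt(612294)/41 ≈ 38.17*I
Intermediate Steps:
X(B) = -5
k(q) = 5 + q**2 + 9*q (k(q) = (q**2 + 9*q) + 5 = 5 + q**2 + 9*q)
E(S) = 1/(-15 + S) (E(S) = 1/(S + (5 + (-5)**2 + 9*(-5))) = 1/(S + (5 + 25 - 45)) = 1/(S - 15) = 1/(-15 + S))
sqrt(E(56) - 1457) = sqrt(1/(-15 + 56) - 1457) = sqrt(1/41 - 1457) = sqrt(-59736/41) = 2*I*sqrt(612294)/41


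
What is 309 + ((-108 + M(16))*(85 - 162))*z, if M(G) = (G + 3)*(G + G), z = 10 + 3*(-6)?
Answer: 308309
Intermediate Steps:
z = -8 (z = 10 - 18 = -8)
M(G) = 2*G*(3 + G) (M(G) = (3 + G)*(2*G) = 2*G*(3 + G))
309 + ((-108 + M(16))*(85 - 162))*z = 309 + ((-108 + 2*16*(3 + 16))*(85 - 162))*(-8) = 309 + ((-108 + 2*16*19)*(-77))*(-8) = 309 + ((-108 + 608)*(-77))*(-8) = 309 + (500*(-77))*(-8) = 309 - 38500*(-8) = 309 + 308000 = 308309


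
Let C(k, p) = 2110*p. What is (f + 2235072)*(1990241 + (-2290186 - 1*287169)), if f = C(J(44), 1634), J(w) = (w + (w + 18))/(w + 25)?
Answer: -3336458484568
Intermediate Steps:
J(w) = (18 + 2*w)/(25 + w) (J(w) = (w + (18 + w))/(25 + w) = (18 + 2*w)/(25 + w))
f = 3447740 (f = 2110*1634 = 3447740)
(f + 2235072)*(1990241 + (-2290186 - 1*287169)) = (3447740 + 2235072)*(1990241 + (-2290186 - 1*287169)) = 5682812*(1990241 + (-2290186 - 287169)) = 5682812*(1990241 - 2577355) = 5682812*(-587114) = -3336458484568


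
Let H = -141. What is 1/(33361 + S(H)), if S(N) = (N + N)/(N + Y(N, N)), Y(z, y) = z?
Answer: 1/33362 ≈ 2.9974e-5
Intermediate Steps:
S(N) = 1 (S(N) = (N + N)/(N + N) = (2*N)/((2*N)) = (2*N)*(1/(2*N)) = 1)
1/(33361 + S(H)) = 1/(33361 + 1) = 1/33362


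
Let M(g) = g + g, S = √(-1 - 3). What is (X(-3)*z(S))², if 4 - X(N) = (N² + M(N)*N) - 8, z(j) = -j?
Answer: -900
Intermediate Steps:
S = 2*I (S = √(-4) = 2*I ≈ 2.0*I)
M(g) = 2*g
X(N) = 12 - 3*N² (X(N) = 4 - ((N² + (2*N)*N) - 8) = 4 - ((N² + 2*N²) - 8) = 4 - (3*N² - 8) = 4 - (-8 + 3*N²) = 4 + (8 - 3*N²) = 12 - 3*N²)
(X(-3)*z(S))² = ((12 - 3*(-3)²)*(-2*I))² = ((12 - 3*9)*(-2*I))² = ((12 - 27)*(-2*I))² = (-(-30)*I)² = (30*I)² = -900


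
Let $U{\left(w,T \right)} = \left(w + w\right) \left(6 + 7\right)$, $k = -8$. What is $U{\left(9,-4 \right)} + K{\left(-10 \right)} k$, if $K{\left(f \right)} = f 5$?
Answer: $634$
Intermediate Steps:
$K{\left(f \right)} = 5 f$
$U{\left(w,T \right)} = 26 w$ ($U{\left(w,T \right)} = 2 w 13 = 26 w$)
$U{\left(9,-4 \right)} + K{\left(-10 \right)} k = 26 \cdot 9 + 5 \left(-10\right) \left(-8\right) = 234 - -400 = 234 + 400 = 634$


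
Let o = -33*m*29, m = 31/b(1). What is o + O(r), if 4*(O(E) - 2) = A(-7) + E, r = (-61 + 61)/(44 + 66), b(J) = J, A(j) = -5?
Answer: -118665/4 ≈ -29666.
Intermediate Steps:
r = 0 (r = 0/110 = 0*(1/110) = 0)
m = 31 (m = 31/1 = 31*1 = 31)
O(E) = ¾ + E/4 (O(E) = 2 + (-5 + E)/4 = 2 + (-5/4 + E/4) = ¾ + E/4)
o = -29667 (o = -33*31*29 = -1023*29 = -29667)
o + O(r) = -29667 + (¾ + (¼)*0) = -29667 + (¾ + 0) = -29667 + ¾ = -118665/4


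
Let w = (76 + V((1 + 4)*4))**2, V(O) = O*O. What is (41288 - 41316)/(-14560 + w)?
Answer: -1/7572 ≈ -0.00013207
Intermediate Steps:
V(O) = O**2
w = 226576 (w = (76 + ((1 + 4)*4)**2)**2 = (76 + (5*4)**2)**2 = (76 + 20**2)**2 = (76 + 400)**2 = 476**2 = 226576)
(41288 - 41316)/(-14560 + w) = (41288 - 41316)/(-14560 + 226576) = -28/212016 = -28*1/212016 = -1/7572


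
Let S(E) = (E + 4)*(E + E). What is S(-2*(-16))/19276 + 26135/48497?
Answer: 153878837/233707043 ≈ 0.65843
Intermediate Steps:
S(E) = 2*E*(4 + E) (S(E) = (4 + E)*(2*E) = 2*E*(4 + E))
S(-2*(-16))/19276 + 26135/48497 = (2*(-2*(-16))*(4 - 2*(-16)))/19276 + 26135/48497 = (2*32*(4 + 32))*(1/19276) + 26135*(1/48497) = (2*32*36)*(1/19276) + 26135/48497 = 2304*(1/19276) + 26135/48497 = 576/4819 + 26135/48497 = 153878837/233707043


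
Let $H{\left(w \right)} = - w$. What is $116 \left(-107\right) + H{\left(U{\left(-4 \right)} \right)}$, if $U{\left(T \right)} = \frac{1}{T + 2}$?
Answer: $- \frac{24823}{2} \approx -12412.0$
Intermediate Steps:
$U{\left(T \right)} = \frac{1}{2 + T}$
$116 \left(-107\right) + H{\left(U{\left(-4 \right)} \right)} = 116 \left(-107\right) - \frac{1}{2 - 4} = -12412 - \frac{1}{-2} = -12412 - - \frac{1}{2} = -12412 + \frac{1}{2} = - \frac{24823}{2}$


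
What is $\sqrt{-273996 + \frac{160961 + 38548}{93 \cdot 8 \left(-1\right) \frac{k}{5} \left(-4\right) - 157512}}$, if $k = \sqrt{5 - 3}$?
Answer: $\frac{\sqrt{-143859524870 + 543608064 \sqrt{2}}}{4 \sqrt{32815 - 124 \sqrt{2}}} \approx 523.45 i$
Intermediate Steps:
$k = \sqrt{2} \approx 1.4142$
$\sqrt{-273996 + \frac{160961 + 38548}{93 \cdot 8 \left(-1\right) \frac{k}{5} \left(-4\right) - 157512}} = \sqrt{-273996 + \frac{160961 + 38548}{93 \cdot 8 \left(-1\right) \frac{\sqrt{2}}{5} \left(-4\right) - 157512}} = \sqrt{-273996 + \frac{199509}{93 \left(- 8 \sqrt{2} \cdot \frac{1}{5} \left(-4\right)\right) - 157512}} = \sqrt{-273996 + \frac{199509}{93 \left(- 8 \frac{\sqrt{2}}{5} \left(-4\right)\right) - 157512}} = \sqrt{-273996 + \frac{199509}{93 \left(- 8 \left(- \frac{4 \sqrt{2}}{5}\right)\right) - 157512}} = \sqrt{-273996 + \frac{199509}{93 \frac{32 \sqrt{2}}{5} - 157512}} = \sqrt{-273996 + \frac{199509}{\frac{2976 \sqrt{2}}{5} - 157512}} = \sqrt{-273996 + \frac{199509}{-157512 + \frac{2976 \sqrt{2}}{5}}}$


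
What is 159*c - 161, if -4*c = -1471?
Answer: 233245/4 ≈ 58311.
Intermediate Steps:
c = 1471/4 (c = -¼*(-1471) = 1471/4 ≈ 367.75)
159*c - 161 = 159*(1471/4) - 161 = 233889/4 - 161 = 233245/4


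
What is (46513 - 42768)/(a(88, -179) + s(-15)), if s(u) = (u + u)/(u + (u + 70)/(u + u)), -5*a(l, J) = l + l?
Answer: -1891225/16876 ≈ -112.07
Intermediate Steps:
a(l, J) = -2*l/5 (a(l, J) = -(l + l)/5 = -2*l/5)
s(u) = 2*u/(u + (70 + u)/(2*u)) (s(u) = (2*u)/(u + (70 + u)/((2*u))) = (2*u)/(u + (70 + u)*(1/(2*u))) = (2*u)/(u + (70 + u)/(2*u)) = 2*u/(u + (70 + u)/(2*u)))
(46513 - 42768)/(a(88, -179) + s(-15)) = (46513 - 42768)/(-2/5*88 + 4*(-15)**2/(70 - 15 + 2*(-15)**2)) = 3745/(-176/5 + 4*225/(70 - 15 + 2*225)) = 3745/(-176/5 + 4*225/(70 - 15 + 450)) = 3745/(-176/5 + 4*225/505) = 3745/(-176/5 + 4*225*(1/505)) = 3745/(-176/5 + 180/101) = 3745/(-16876/505) = 3745*(-505/16876) = -1891225/16876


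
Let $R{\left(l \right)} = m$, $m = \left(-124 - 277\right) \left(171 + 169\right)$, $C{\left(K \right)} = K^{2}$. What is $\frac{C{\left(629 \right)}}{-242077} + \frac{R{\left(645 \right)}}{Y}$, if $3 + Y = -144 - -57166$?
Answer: $- \frac{55563832359}{13802988463} \approx -4.0255$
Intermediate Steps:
$m = -136340$ ($m = \left(-401\right) 340 = -136340$)
$R{\left(l \right)} = -136340$
$Y = 57019$ ($Y = -3 - -57022 = -3 + \left(-144 + 57166\right) = -3 + 57022 = 57019$)
$\frac{C{\left(629 \right)}}{-242077} + \frac{R{\left(645 \right)}}{Y} = \frac{629^{2}}{-242077} - \frac{136340}{57019} = 395641 \left(- \frac{1}{242077}\right) - \frac{136340}{57019} = - \frac{395641}{242077} - \frac{136340}{57019} = - \frac{55563832359}{13802988463}$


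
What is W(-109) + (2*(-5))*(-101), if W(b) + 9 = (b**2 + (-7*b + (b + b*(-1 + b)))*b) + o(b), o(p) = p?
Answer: -1365423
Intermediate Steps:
W(b) = -9 + b + b**2 + b*(-6*b + b*(-1 + b)) (W(b) = -9 + ((b**2 + (-7*b + (b + b*(-1 + b)))*b) + b) = -9 + ((b**2 + (-6*b + b*(-1 + b))*b) + b) = -9 + ((b**2 + b*(-6*b + b*(-1 + b))) + b) = -9 + (b + b**2 + b*(-6*b + b*(-1 + b))) = -9 + b + b**2 + b*(-6*b + b*(-1 + b)))
W(-109) + (2*(-5))*(-101) = (-9 - 109 + (-109)**3 - 6*(-109)**2) + (2*(-5))*(-101) = (-9 - 109 - 1295029 - 6*11881) - 10*(-101) = (-9 - 109 - 1295029 - 71286) + 1010 = -1366433 + 1010 = -1365423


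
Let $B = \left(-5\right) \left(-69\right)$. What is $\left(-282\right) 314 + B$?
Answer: $-88203$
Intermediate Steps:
$B = 345$
$\left(-282\right) 314 + B = \left(-282\right) 314 + 345 = -88548 + 345 = -88203$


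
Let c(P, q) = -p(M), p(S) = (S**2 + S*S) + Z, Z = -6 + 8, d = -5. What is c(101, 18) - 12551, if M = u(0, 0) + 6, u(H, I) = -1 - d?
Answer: -12753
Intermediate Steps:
u(H, I) = 4 (u(H, I) = -1 - 1*(-5) = -1 + 5 = 4)
Z = 2
M = 10 (M = 4 + 6 = 10)
p(S) = 2 + 2*S**2 (p(S) = (S**2 + S*S) + 2 = (S**2 + S**2) + 2 = 2*S**2 + 2 = 2 + 2*S**2)
c(P, q) = -202 (c(P, q) = -(2 + 2*10**2) = -(2 + 2*100) = -(2 + 200) = -1*202 = -202)
c(101, 18) - 12551 = -202 - 12551 = -12753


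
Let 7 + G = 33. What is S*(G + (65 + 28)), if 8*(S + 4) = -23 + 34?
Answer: -2499/8 ≈ -312.38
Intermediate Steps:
G = 26 (G = -7 + 33 = 26)
S = -21/8 (S = -4 + (-23 + 34)/8 = -4 + (1/8)*11 = -4 + 11/8 = -21/8 ≈ -2.6250)
S*(G + (65 + 28)) = -21*(26 + (65 + 28))/8 = -21*(26 + 93)/8 = -21/8*119 = -2499/8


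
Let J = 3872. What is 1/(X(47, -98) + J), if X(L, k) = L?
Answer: 1/3919 ≈ 0.00025517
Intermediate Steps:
1/(X(47, -98) + J) = 1/(47 + 3872) = 1/3919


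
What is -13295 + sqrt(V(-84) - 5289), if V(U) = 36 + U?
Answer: -13295 + 3*I*sqrt(593) ≈ -13295.0 + 73.055*I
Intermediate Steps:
-13295 + sqrt(V(-84) - 5289) = -13295 + sqrt((36 - 84) - 5289) = -13295 + sqrt(-48 - 5289) = -13295 + sqrt(-5337) = -13295 + 3*I*sqrt(593)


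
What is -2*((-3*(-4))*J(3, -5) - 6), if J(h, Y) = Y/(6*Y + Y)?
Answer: 60/7 ≈ 8.5714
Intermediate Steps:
J(h, Y) = ⅐ (J(h, Y) = Y/((7*Y)) = Y*(1/(7*Y)) = ⅐)
-2*((-3*(-4))*J(3, -5) - 6) = -2*(-3*(-4)*(⅐) - 6) = -2*(12*(⅐) - 6) = -2*(12/7 - 6) = -2*(-30/7) = 60/7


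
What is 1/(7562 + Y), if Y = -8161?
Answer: -1/599 ≈ -0.0016694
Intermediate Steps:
1/(7562 + Y) = 1/(7562 - 8161) = 1/(-599) = -1/599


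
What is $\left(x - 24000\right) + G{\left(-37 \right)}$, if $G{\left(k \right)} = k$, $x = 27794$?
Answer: $3757$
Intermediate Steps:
$\left(x - 24000\right) + G{\left(-37 \right)} = \left(27794 - 24000\right) - 37 = 3794 - 37 = 3757$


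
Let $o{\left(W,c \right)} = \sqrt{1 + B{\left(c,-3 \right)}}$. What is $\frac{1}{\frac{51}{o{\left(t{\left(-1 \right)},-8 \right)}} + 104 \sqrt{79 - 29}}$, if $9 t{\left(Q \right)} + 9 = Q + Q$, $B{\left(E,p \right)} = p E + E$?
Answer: $\frac{1}{3 \sqrt{17} + 520 \sqrt{2}} \approx 0.0013373$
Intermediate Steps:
$B{\left(E,p \right)} = E + E p$ ($B{\left(E,p \right)} = E p + E = E + E p$)
$t{\left(Q \right)} = -1 + \frac{2 Q}{9}$ ($t{\left(Q \right)} = -1 + \frac{Q + Q}{9} = -1 + \frac{2 Q}{9}$)
$o{\left(W,c \right)} = \sqrt{1 - 2 c}$ ($o{\left(W,c \right)} = \sqrt{1 + c \left(1 - 3\right)} = \sqrt{1 + c \left(-2\right)} = \sqrt{1 - 2 c}$)
$\frac{1}{\frac{51}{o{\left(t{\left(-1 \right)},-8 \right)}} + 104 \sqrt{79 - 29}} = \frac{1}{\frac{51}{\sqrt{1 - -16}} + 104 \sqrt{79 - 29}} = \frac{1}{\frac{51}{\sqrt{1 + 16}} + 104 \sqrt{50}} = \frac{1}{\frac{51}{\sqrt{17}} + 104 \cdot 5 \sqrt{2}} = \frac{1}{51 \frac{\sqrt{17}}{17} + 520 \sqrt{2}} = \frac{1}{3 \sqrt{17} + 520 \sqrt{2}}$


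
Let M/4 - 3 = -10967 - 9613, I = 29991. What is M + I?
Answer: -52317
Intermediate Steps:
M = -82308 (M = 12 + 4*(-10967 - 9613) = 12 + 4*(-20580) = 12 - 82320 = -82308)
M + I = -82308 + 29991 = -52317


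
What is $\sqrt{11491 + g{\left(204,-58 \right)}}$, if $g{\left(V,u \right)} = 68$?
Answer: $\sqrt{11559} \approx 107.51$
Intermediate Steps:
$\sqrt{11491 + g{\left(204,-58 \right)}} = \sqrt{11491 + 68} = \sqrt{11559}$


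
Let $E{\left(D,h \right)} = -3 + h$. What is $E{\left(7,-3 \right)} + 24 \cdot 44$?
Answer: $1050$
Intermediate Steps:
$E{\left(7,-3 \right)} + 24 \cdot 44 = \left(-3 - 3\right) + 24 \cdot 44 = -6 + 1056 = 1050$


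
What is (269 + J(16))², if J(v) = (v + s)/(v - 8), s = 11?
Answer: 4748041/64 ≈ 74188.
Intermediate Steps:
J(v) = (11 + v)/(-8 + v) (J(v) = (v + 11)/(v - 8) = (11 + v)/(-8 + v))
(269 + J(16))² = (269 + (11 + 16)/(-8 + 16))² = (269 + 27/8)² = (2179/8)² = 4748041/64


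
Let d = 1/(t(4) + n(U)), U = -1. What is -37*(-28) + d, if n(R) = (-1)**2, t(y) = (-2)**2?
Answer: 5181/5 ≈ 1036.2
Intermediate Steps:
t(y) = 4
n(R) = 1
d = 1/5 (d = 1/(4 + 1) = 1/5 ≈ 0.20000)
-37*(-28) + d = -37*(-28) + 1/5 = 1036 + 1/5 = 5181/5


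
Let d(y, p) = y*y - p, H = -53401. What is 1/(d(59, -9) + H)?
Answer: -1/49911 ≈ -2.0036e-5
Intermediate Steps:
d(y, p) = y**2 - p
1/(d(59, -9) + H) = 1/((59**2 - 1*(-9)) - 53401) = 1/((3481 + 9) - 53401) = 1/(3490 - 53401) = 1/(-49911) = -1/49911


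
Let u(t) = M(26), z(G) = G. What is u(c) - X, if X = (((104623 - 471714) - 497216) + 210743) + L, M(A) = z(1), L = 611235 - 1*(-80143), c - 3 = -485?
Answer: -37813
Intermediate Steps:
c = -482 (c = 3 - 485 = -482)
L = 691378 (L = 611235 + 80143 = 691378)
M(A) = 1
u(t) = 1
X = 37814 (X = (((104623 - 471714) - 497216) + 210743) + 691378 = ((-367091 - 497216) + 210743) + 691378 = (-864307 + 210743) + 691378 = -653564 + 691378 = 37814)
u(c) - X = 1 - 1*37814 = 1 - 37814 = -37813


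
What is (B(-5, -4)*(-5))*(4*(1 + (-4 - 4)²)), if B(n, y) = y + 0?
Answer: 5200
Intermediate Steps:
B(n, y) = y
(B(-5, -4)*(-5))*(4*(1 + (-4 - 4)²)) = (-4*(-5))*(4*(1 + (-4 - 4)²)) = 20*(4*(1 + (-8)²)) = 20*(4*(1 + 64)) = 20*(4*65) = 20*260 = 5200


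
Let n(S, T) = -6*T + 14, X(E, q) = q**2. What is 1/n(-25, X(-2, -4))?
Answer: -1/82 ≈ -0.012195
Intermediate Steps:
n(S, T) = 14 - 6*T
1/n(-25, X(-2, -4)) = 1/(14 - 6*(-4)**2) = 1/(14 - 6*16) = 1/(14 - 96) = 1/(-82) = -1/82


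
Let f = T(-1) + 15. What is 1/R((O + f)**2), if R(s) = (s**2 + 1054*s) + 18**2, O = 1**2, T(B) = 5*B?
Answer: 1/142499 ≈ 7.0176e-6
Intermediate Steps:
O = 1
f = 10 (f = 5*(-1) + 15 = -5 + 15 = 10)
R(s) = 324 + s**2 + 1054*s (R(s) = (s**2 + 1054*s) + 324 = 324 + s**2 + 1054*s)
1/R((O + f)**2) = 1/(324 + ((1 + 10)**2)**2 + 1054*(1 + 10)**2) = 1/(324 + (11**2)**2 + 1054*11**2) = 1/(324 + 121**2 + 1054*121) = 1/(324 + 14641 + 127534) = 1/142499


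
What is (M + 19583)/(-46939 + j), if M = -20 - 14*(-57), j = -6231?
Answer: -20361/53170 ≈ -0.38294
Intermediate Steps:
M = 778 (M = -20 + 798 = 778)
(M + 19583)/(-46939 + j) = (778 + 19583)/(-46939 - 6231) = 20361/(-53170) = 20361*(-1/53170) = -20361/53170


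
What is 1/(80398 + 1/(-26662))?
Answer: 26662/2143571475 ≈ 1.2438e-5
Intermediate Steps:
1/(80398 + 1/(-26662)) = 1/(80398 - 1/26662) = 1/(2143571475/26662) = 26662/2143571475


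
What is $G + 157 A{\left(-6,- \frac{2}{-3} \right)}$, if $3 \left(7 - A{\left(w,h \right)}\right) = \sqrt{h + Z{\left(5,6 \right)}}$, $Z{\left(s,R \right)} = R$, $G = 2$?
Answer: $1101 - \frac{314 \sqrt{15}}{9} \approx 965.88$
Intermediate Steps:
$A{\left(w,h \right)} = 7 - \frac{\sqrt{6 + h}}{3}$ ($A{\left(w,h \right)} = 7 - \frac{\sqrt{h + 6}}{3} = 7 - \frac{\sqrt{6 + h}}{3}$)
$G + 157 A{\left(-6,- \frac{2}{-3} \right)} = 2 + 157 \left(7 - \frac{\sqrt{6 - \frac{2}{-3}}}{3}\right) = 2 + 157 \left(7 - \frac{\sqrt{6 - - \frac{2}{3}}}{3}\right) = 2 + 157 \left(7 - \frac{\sqrt{6 + \frac{2}{3}}}{3}\right) = 2 + 157 \left(7 - \frac{\sqrt{\frac{20}{3}}}{3}\right) = 2 + 157 \left(7 - \frac{\frac{2}{3} \sqrt{15}}{3}\right) = 2 + 157 \left(7 - \frac{2 \sqrt{15}}{9}\right) = 2 + \left(1099 - \frac{314 \sqrt{15}}{9}\right) = 1101 - \frac{314 \sqrt{15}}{9}$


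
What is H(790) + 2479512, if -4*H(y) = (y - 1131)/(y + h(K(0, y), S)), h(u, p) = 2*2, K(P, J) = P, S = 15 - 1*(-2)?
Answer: 7874930453/3176 ≈ 2.4795e+6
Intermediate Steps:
S = 17 (S = 15 + 2 = 17)
h(u, p) = 4
H(y) = -(-1131 + y)/(4*(4 + y)) (H(y) = -(y - 1131)/(4*(y + 4)) = -(-1131 + y)/(4*(4 + y)))
H(790) + 2479512 = (1131 - 1*790)/(4*(4 + 790)) + 2479512 = (¼)*(1131 - 790)/794 + 2479512 = (¼)*(1/794)*341 + 2479512 = 341/3176 + 2479512 = 7874930453/3176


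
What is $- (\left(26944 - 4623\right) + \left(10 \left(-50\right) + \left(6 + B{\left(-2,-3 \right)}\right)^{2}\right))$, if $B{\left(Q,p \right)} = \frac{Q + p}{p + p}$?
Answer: $- \frac{787237}{36} \approx -21868.0$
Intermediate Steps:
$B{\left(Q,p \right)} = \frac{Q + p}{2 p}$
$- (\left(26944 - 4623\right) + \left(10 \left(-50\right) + \left(6 + B{\left(-2,-3 \right)}\right)^{2}\right)) = - (\left(26944 - 4623\right) + \left(10 \left(-50\right) + \left(6 + \frac{-2 - 3}{2 \left(-3\right)}\right)^{2}\right)) = - (22321 - \left(500 - \left(6 + \frac{1}{2} \left(- \frac{1}{3}\right) \left(-5\right)\right)^{2}\right)) = - (22321 - \left(500 - \left(6 + \frac{5}{6}\right)^{2}\right)) = - (22321 - \left(500 - \left(\frac{41}{6}\right)^{2}\right)) = - (22321 + \left(-500 + \frac{1681}{36}\right)) = - (22321 - \frac{16319}{36}) = \left(-1\right) \frac{787237}{36} = - \frac{787237}{36}$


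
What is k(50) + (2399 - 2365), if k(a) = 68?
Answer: 102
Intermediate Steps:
k(50) + (2399 - 2365) = 68 + (2399 - 2365) = 68 + 34 = 102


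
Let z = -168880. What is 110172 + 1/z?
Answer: 18605847359/168880 ≈ 1.1017e+5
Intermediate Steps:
110172 + 1/z = 110172 + 1/(-168880) = 110172 - 1/168880 = 18605847359/168880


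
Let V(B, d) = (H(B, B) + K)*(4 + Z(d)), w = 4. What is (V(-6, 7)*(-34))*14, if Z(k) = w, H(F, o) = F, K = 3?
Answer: 11424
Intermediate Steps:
Z(k) = 4
V(B, d) = 24 + 8*B (V(B, d) = (B + 3)*(4 + 4) = (3 + B)*8 = 24 + 8*B)
(V(-6, 7)*(-34))*14 = ((24 + 8*(-6))*(-34))*14 = ((24 - 48)*(-34))*14 = -24*(-34)*14 = 816*14 = 11424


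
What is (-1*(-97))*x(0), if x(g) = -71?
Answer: -6887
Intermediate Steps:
(-1*(-97))*x(0) = -1*(-97)*(-71) = 97*(-71) = -6887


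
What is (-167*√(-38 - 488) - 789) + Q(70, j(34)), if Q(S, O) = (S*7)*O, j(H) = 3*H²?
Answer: 1698531 - 167*I*√526 ≈ 1.6985e+6 - 3830.1*I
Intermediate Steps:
Q(S, O) = 7*O*S (Q(S, O) = (7*S)*O = 7*O*S)
(-167*√(-38 - 488) - 789) + Q(70, j(34)) = (-167*√(-38 - 488) - 789) + 7*(3*34²)*70 = (-167*I*√526 - 789) + 7*(3*1156)*70 = (-167*I*√526 - 789) + 7*3468*70 = (-167*I*√526 - 789) + 1699320 = (-789 - 167*I*√526) + 1699320 = 1698531 - 167*I*√526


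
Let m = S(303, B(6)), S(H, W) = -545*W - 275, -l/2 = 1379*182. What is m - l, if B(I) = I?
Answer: 498411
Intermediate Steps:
l = -501956 (l = -2758*182 = -2*250978 = -501956)
S(H, W) = -275 - 545*W
m = -3545 (m = -275 - 545*6 = -275 - 3270 = -3545)
m - l = -3545 - 1*(-501956) = -3545 + 501956 = 498411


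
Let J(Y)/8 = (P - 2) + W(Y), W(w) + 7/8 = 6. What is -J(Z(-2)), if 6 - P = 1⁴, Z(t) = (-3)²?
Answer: -65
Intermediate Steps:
W(w) = 41/8 (W(w) = -7/8 + 6 = 41/8)
Z(t) = 9
P = 5 (P = 6 - 1*1⁴ = 6 - 1*1 = 6 - 1 = 5)
J(Y) = 65 (J(Y) = 8*((5 - 2) + 41/8) = 8*(3 + 41/8) = 8*(65/8) = 65)
-J(Z(-2)) = -1*65 = -65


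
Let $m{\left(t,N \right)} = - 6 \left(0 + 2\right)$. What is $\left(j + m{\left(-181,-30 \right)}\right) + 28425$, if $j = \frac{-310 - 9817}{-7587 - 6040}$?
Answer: $\frac{387194078}{13627} \approx 28414.0$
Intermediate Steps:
$j = \frac{10127}{13627}$ ($j = - \frac{10127}{-13627} = \left(-10127\right) \left(- \frac{1}{13627}\right) = \frac{10127}{13627} \approx 0.74316$)
$m{\left(t,N \right)} = -12$ ($m{\left(t,N \right)} = \left(-6\right) 2 = -12$)
$\left(j + m{\left(-181,-30 \right)}\right) + 28425 = \left(\frac{10127}{13627} - 12\right) + 28425 = - \frac{153397}{13627} + 28425 = \frac{387194078}{13627}$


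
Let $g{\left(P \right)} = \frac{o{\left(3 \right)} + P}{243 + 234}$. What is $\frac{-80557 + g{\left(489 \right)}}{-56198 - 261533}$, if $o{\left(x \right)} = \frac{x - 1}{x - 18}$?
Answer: $\frac{576378002}{2273365305} \approx 0.25354$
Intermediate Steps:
$o{\left(x \right)} = \frac{-1 + x}{-18 + x}$
$g{\left(P \right)} = - \frac{2}{7155} + \frac{P}{477}$ ($g{\left(P \right)} = \frac{\frac{-1 + 3}{-18 + 3} + P}{243 + 234} = \frac{\frac{1}{-15} \cdot 2 + P}{477} = \left(\left(- \frac{1}{15}\right) 2 + P\right) \frac{1}{477} = \left(- \frac{2}{15} + P\right) \frac{1}{477} = - \frac{2}{7155} + \frac{P}{477}$)
$\frac{-80557 + g{\left(489 \right)}}{-56198 - 261533} = \frac{-80557 + \left(- \frac{2}{7155} + \frac{1}{477} \cdot 489\right)}{-56198 - 261533} = \frac{-80557 + \left(- \frac{2}{7155} + \frac{163}{159}\right)}{-317731} = \left(-80557 + \frac{7333}{7155}\right) \left(- \frac{1}{317731}\right) = \left(- \frac{576378002}{7155}\right) \left(- \frac{1}{317731}\right) = \frac{576378002}{2273365305}$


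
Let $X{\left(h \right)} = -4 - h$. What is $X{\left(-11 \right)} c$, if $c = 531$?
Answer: $3717$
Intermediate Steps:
$X{\left(-11 \right)} c = \left(-4 - -11\right) 531 = \left(-4 + 11\right) 531 = 7 \cdot 531 = 3717$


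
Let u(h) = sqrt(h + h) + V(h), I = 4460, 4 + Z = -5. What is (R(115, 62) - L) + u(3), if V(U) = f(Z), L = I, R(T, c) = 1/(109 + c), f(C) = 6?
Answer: -761633/171 + sqrt(6) ≈ -4451.5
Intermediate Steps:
Z = -9 (Z = -4 - 5 = -9)
L = 4460
V(U) = 6
u(h) = 6 + sqrt(2)*sqrt(h) (u(h) = sqrt(h + h) + 6 = sqrt(2*h) + 6 = sqrt(2)*sqrt(h) + 6 = 6 + sqrt(2)*sqrt(h))
(R(115, 62) - L) + u(3) = (1/(109 + 62) - 1*4460) + (6 + sqrt(2)*sqrt(3)) = (1/171 - 4460) + (6 + sqrt(6)) = -762659/171 + (6 + sqrt(6)) = -761633/171 + sqrt(6)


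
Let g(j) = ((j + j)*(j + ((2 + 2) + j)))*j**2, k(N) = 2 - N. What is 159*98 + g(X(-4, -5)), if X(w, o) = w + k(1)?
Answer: 15690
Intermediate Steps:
X(w, o) = 1 + w (X(w, o) = w + (2 - 1*1) = w + (2 - 1) = w + 1 = 1 + w)
g(j) = 2*j**3*(4 + 2*j) (g(j) = ((2*j)*(j + (4 + j)))*j**2 = ((2*j)*(4 + 2*j))*j**2 = (2*j*(4 + 2*j))*j**2 = 2*j**3*(4 + 2*j))
159*98 + g(X(-4, -5)) = 159*98 + 4*(1 - 4)**3*(2 + (1 - 4)) = 15582 + 4*(-3)**3*(2 - 3) = 15582 + 4*(-27)*(-1) = 15582 + 108 = 15690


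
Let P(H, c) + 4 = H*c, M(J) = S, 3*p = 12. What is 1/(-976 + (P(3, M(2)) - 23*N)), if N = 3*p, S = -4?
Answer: -1/1268 ≈ -0.00078864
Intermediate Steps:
p = 4 (p = (1/3)*12 = 4)
M(J) = -4
N = 12 (N = 3*4 = 12)
P(H, c) = -4 + H*c
1/(-976 + (P(3, M(2)) - 23*N)) = 1/(-976 + ((-4 + 3*(-4)) - 23*12)) = 1/(-976 + ((-4 - 12) - 276)) = 1/(-976 + (-16 - 276)) = 1/(-976 - 292) = 1/(-1268) = -1/1268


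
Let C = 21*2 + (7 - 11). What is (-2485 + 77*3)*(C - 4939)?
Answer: 11046854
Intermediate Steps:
C = 38 (C = 42 - 4 = 38)
(-2485 + 77*3)*(C - 4939) = (-2485 + 77*3)*(38 - 4939) = (-2485 + 231)*(-4901) = -2254*(-4901) = 11046854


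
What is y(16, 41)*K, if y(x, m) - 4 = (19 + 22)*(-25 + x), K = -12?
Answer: 4380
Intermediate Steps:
y(x, m) = -1021 + 41*x (y(x, m) = 4 + (19 + 22)*(-25 + x) = 4 + 41*(-25 + x) = 4 + (-1025 + 41*x) = -1021 + 41*x)
y(16, 41)*K = (-1021 + 41*16)*(-12) = (-1021 + 656)*(-12) = -365*(-12) = 4380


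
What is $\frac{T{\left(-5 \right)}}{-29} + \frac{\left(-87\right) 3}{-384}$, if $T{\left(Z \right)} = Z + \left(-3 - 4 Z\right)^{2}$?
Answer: $- \frac{33829}{3712} \approx -9.1134$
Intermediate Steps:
$\frac{T{\left(-5 \right)}}{-29} + \frac{\left(-87\right) 3}{-384} = \frac{-5 + \left(3 + 4 \left(-5\right)\right)^{2}}{-29} + \frac{\left(-87\right) 3}{-384} = \left(-5 + \left(3 - 20\right)^{2}\right) \left(- \frac{1}{29}\right) - - \frac{87}{128} = \left(-5 + \left(-17\right)^{2}\right) \left(- \frac{1}{29}\right) + \frac{87}{128} = \left(-5 + 289\right) \left(- \frac{1}{29}\right) + \frac{87}{128} = 284 \left(- \frac{1}{29}\right) + \frac{87}{128} = - \frac{284}{29} + \frac{87}{128} = - \frac{33829}{3712}$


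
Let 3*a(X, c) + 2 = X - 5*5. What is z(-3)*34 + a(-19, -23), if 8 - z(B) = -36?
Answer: 4442/3 ≈ 1480.7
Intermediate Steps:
z(B) = 44 (z(B) = 8 - 1*(-36) = 8 + 36 = 44)
a(X, c) = -9 + X/3 (a(X, c) = -2/3 + (X - 5*5)/3 = -2/3 + (X - 25)/3 = -2/3 + (-25 + X)/3 = -2/3 + (-25/3 + X/3) = -9 + X/3)
z(-3)*34 + a(-19, -23) = 44*34 + (-9 + (1/3)*(-19)) = 1496 + (-9 - 19/3) = 1496 - 46/3 = 4442/3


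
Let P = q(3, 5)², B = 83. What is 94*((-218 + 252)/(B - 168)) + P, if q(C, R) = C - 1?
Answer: -168/5 ≈ -33.600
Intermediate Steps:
q(C, R) = -1 + C
P = 4 (P = (-1 + 3)² = 2² = 4)
94*((-218 + 252)/(B - 168)) + P = 94*((-218 + 252)/(83 - 168)) + 4 = 94*(34/(-85)) + 4 = 94*(34*(-1/85)) + 4 = 94*(-⅖) + 4 = -188/5 + 4 = -168/5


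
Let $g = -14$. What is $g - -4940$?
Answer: $4926$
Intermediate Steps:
$g - -4940 = -14 - -4940 = -14 + 4940 = 4926$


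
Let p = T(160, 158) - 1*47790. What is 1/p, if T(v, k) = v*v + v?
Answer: -1/22030 ≈ -4.5393e-5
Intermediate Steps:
T(v, k) = v + v**2 (T(v, k) = v**2 + v = v + v**2)
p = -22030 (p = 160*(1 + 160) - 1*47790 = 160*161 - 47790 = 25760 - 47790 = -22030)
1/p = 1/(-22030) = -1/22030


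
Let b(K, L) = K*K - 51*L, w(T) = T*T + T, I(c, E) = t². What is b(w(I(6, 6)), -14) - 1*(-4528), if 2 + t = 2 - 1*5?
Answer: 427742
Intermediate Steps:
t = -5 (t = -2 + (2 - 1*5) = -2 + (2 - 5) = -2 - 3 = -5)
I(c, E) = 25 (I(c, E) = (-5)² = 25)
w(T) = T + T² (w(T) = T² + T = T + T²)
b(K, L) = K² - 51*L
b(w(I(6, 6)), -14) - 1*(-4528) = ((25*(1 + 25))² - 51*(-14)) - 1*(-4528) = ((25*26)² + 714) + 4528 = (650² + 714) + 4528 = (422500 + 714) + 4528 = 423214 + 4528 = 427742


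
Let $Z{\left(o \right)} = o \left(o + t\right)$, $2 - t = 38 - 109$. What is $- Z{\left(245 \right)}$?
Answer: $-77910$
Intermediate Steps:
$t = 73$ ($t = 2 - \left(38 - 109\right) = 2 - -71 = 2 + 71 = 73$)
$Z{\left(o \right)} = o \left(73 + o\right)$ ($Z{\left(o \right)} = o \left(o + 73\right) = o \left(73 + o\right)$)
$- Z{\left(245 \right)} = - 245 \left(73 + 245\right) = - 245 \cdot 318 = \left(-1\right) 77910 = -77910$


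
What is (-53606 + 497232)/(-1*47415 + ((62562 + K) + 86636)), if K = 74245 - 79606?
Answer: 221813/48211 ≈ 4.6009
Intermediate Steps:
K = -5361
(-53606 + 497232)/(-1*47415 + ((62562 + K) + 86636)) = (-53606 + 497232)/(-1*47415 + ((62562 - 5361) + 86636)) = 443626/(-47415 + (57201 + 86636)) = 443626/(-47415 + 143837) = 443626/96422 = 443626*(1/96422) = 221813/48211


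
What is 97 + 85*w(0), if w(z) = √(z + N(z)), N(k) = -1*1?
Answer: 97 + 85*I ≈ 97.0 + 85.0*I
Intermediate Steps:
N(k) = -1
w(z) = √(-1 + z) (w(z) = √(z - 1) = √(-1 + z))
97 + 85*w(0) = 97 + 85*√(-1 + 0) = 97 + 85*√(-1) = 97 + 85*I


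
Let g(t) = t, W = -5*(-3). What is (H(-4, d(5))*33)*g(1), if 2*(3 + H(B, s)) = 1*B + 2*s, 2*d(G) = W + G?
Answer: 165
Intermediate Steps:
W = 15
d(G) = 15/2 + G/2 (d(G) = (15 + G)/2 = 15/2 + G/2)
H(B, s) = -3 + s + B/2 (H(B, s) = -3 + (1*B + 2*s)/2 = -3 + (B + 2*s)/2 = -3 + (s + B/2) = -3 + s + B/2)
(H(-4, d(5))*33)*g(1) = ((-3 + (15/2 + (½)*5) + (½)*(-4))*33)*1 = ((-3 + (15/2 + 5/2) - 2)*33)*1 = ((-3 + 10 - 2)*33)*1 = (5*33)*1 = 165*1 = 165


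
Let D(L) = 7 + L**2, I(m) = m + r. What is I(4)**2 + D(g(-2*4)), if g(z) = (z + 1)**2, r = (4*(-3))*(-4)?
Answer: 5112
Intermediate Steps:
r = 48 (r = -12*(-4) = 48)
I(m) = 48 + m (I(m) = m + 48 = 48 + m)
g(z) = (1 + z)**2
I(4)**2 + D(g(-2*4)) = (48 + 4)**2 + (7 + ((1 - 2*4)**2)**2) = 52**2 + (7 + ((1 - 8)**2)**2) = 2704 + (7 + ((-7)**2)**2) = 2704 + (7 + 49**2) = 2704 + (7 + 2401) = 2704 + 2408 = 5112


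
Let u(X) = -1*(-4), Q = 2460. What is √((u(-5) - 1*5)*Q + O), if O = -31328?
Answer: 2*I*√8447 ≈ 183.82*I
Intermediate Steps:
u(X) = 4
√((u(-5) - 1*5)*Q + O) = √((4 - 1*5)*2460 - 31328) = √((4 - 5)*2460 - 31328) = √(-1*2460 - 31328) = √(-2460 - 31328) = √(-33788) = 2*I*√8447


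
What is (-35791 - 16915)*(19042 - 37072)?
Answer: 950289180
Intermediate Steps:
(-35791 - 16915)*(19042 - 37072) = -52706*(-18030) = 950289180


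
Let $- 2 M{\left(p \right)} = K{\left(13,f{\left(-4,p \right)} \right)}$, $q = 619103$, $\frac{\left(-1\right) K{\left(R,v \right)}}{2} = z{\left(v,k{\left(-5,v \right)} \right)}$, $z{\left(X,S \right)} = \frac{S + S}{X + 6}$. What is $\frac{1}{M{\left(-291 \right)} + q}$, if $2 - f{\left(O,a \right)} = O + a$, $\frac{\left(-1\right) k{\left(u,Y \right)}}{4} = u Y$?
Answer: $\frac{101}{62533363} \approx 1.6151 \cdot 10^{-6}$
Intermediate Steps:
$k{\left(u,Y \right)} = - 4 Y u$ ($k{\left(u,Y \right)} = - 4 u Y = - 4 Y u$)
$f{\left(O,a \right)} = 2 - O - a$ ($f{\left(O,a \right)} = 2 - \left(O + a\right) = 2 - O - a$)
$z{\left(X,S \right)} = \frac{2 S}{6 + X}$
$K{\left(R,v \right)} = - \frac{80 v}{6 + v}$ ($K{\left(R,v \right)} = - 2 \frac{2 \left(\left(-4\right) v \left(-5\right)\right)}{6 + v} = - 2 \frac{2 \cdot 20 v}{6 + v} = - 2 \frac{40 v}{6 + v} = - \frac{80 v}{6 + v}$)
$M{\left(p \right)} = \frac{40 \left(6 - p\right)}{12 - p}$ ($M{\left(p \right)} = - \frac{\left(-80\right) \left(2 - -4 - p\right) \frac{1}{6 - \left(-6 + p\right)}}{2} = - \frac{\left(-80\right) \left(2 + 4 - p\right) \frac{1}{6 + \left(2 + 4 - p\right)}}{2} = - \frac{\left(-80\right) \left(6 - p\right) \frac{1}{6 - \left(-6 + p\right)}}{2} = - \frac{\left(-80\right) \left(6 - p\right) \frac{1}{12 - p}}{2} = - \frac{\left(-80\right) \frac{1}{12 - p} \left(6 - p\right)}{2} = \frac{40 \left(6 - p\right)}{12 - p}$)
$\frac{1}{M{\left(-291 \right)} + q} = \frac{1}{\frac{40 \left(-6 - 291\right)}{-12 - 291} + 619103} = \frac{1}{40 \frac{1}{-303} \left(-297\right) + 619103} = \frac{1}{40 \left(- \frac{1}{303}\right) \left(-297\right) + 619103} = \frac{1}{\frac{3960}{101} + 619103} = \frac{1}{\frac{62533363}{101}} = \frac{101}{62533363}$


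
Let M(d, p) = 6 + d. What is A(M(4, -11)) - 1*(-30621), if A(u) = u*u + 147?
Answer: 30868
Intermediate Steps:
A(u) = 147 + u**2 (A(u) = u**2 + 147 = 147 + u**2)
A(M(4, -11)) - 1*(-30621) = (147 + (6 + 4)**2) - 1*(-30621) = (147 + 10**2) + 30621 = (147 + 100) + 30621 = 247 + 30621 = 30868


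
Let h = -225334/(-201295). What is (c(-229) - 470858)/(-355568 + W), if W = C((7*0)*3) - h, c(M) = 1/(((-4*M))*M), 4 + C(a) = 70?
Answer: 6627239144026445/5003640564313312 ≈ 1.3245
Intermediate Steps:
C(a) = 66 (C(a) = -4 + 70 = 66)
h = 225334/201295 (h = -225334*(-1/201295) = 225334/201295 ≈ 1.1194)
c(M) = -1/(4*M**2) (c(M) = (-1/(4*M))/M = -1/(4*M**2))
W = 13060136/201295 (W = 66 - 1*225334/201295 = 66 - 225334/201295 = 13060136/201295 ≈ 64.881)
(c(-229) - 470858)/(-355568 + W) = (-1/4/(-229)**2 - 470858)/(-355568 + 13060136/201295) = (-1/4*1/52441 - 470858)/(-71561000424/201295) = (-1/209764 - 470858)*(-201295/71561000424) = -98769057513/209764*(-201295/71561000424) = 6627239144026445/5003640564313312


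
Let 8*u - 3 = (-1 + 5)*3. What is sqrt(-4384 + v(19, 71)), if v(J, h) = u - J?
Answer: I*sqrt(70418)/4 ≈ 66.341*I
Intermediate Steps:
u = 15/8 (u = 3/8 + ((-1 + 5)*3)/8 = 3/8 + (4*3)/8 = 3/8 + (1/8)*12 = 3/8 + 3/2 = 15/8 ≈ 1.8750)
v(J, h) = 15/8 - J
sqrt(-4384 + v(19, 71)) = sqrt(-4384 + (15/8 - 1*19)) = sqrt(-4384 + (15/8 - 19)) = sqrt(-4384 - 137/8) = sqrt(-35209/8) = I*sqrt(70418)/4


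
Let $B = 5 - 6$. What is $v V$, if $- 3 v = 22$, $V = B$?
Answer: $\frac{22}{3} \approx 7.3333$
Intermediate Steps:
$B = -1$ ($B = 5 - 6 = -1$)
$V = -1$
$v = - \frac{22}{3}$ ($v = \left(- \frac{1}{3}\right) 22 = - \frac{22}{3} \approx -7.3333$)
$v V = \left(- \frac{22}{3}\right) \left(-1\right) = \frac{22}{3}$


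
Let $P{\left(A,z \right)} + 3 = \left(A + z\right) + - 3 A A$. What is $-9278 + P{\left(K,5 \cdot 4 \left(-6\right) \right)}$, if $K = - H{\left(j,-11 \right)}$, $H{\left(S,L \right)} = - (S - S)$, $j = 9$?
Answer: $-9401$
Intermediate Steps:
$H{\left(S,L \right)} = 0$ ($H{\left(S,L \right)} = \left(-1\right) 0 = 0$)
$K = 0$ ($K = \left(-1\right) 0 = 0$)
$P{\left(A,z \right)} = -3 + A + z - 3 A^{2}$ ($P{\left(A,z \right)} = -3 + \left(\left(A + z\right) + - 3 A A\right) = -3 - \left(- A - z + 3 A^{2}\right) = -3 + \left(A + z - 3 A^{2}\right) = -3 + A + z - 3 A^{2}$)
$-9278 + P{\left(K,5 \cdot 4 \left(-6\right) \right)} = -9278 + \left(-3 + 0 + 5 \cdot 4 \left(-6\right) - 3 \cdot 0^{2}\right) = -9278 + \left(-3 + 0 + 20 \left(-6\right) - 0\right) = -9278 + \left(-3 + 0 - 120 + 0\right) = -9278 - 123 = -9401$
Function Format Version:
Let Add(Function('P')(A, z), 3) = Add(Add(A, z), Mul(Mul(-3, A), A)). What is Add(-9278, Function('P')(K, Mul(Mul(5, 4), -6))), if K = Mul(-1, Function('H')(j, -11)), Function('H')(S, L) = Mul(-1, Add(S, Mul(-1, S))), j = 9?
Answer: -9401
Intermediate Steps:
Function('H')(S, L) = 0 (Function('H')(S, L) = Mul(-1, 0) = 0)
K = 0 (K = Mul(-1, 0) = 0)
Function('P')(A, z) = Add(-3, A, z, Mul(-3, Pow(A, 2))) (Function('P')(A, z) = Add(-3, Add(Add(A, z), Mul(Mul(-3, A), A))) = Add(-3, Add(Add(A, z), Mul(-3, Pow(A, 2)))) = Add(-3, Add(A, z, Mul(-3, Pow(A, 2)))) = Add(-3, A, z, Mul(-3, Pow(A, 2))))
Add(-9278, Function('P')(K, Mul(Mul(5, 4), -6))) = Add(-9278, Add(-3, 0, Mul(Mul(5, 4), -6), Mul(-3, Pow(0, 2)))) = Add(-9278, Add(-3, 0, Mul(20, -6), Mul(-3, 0))) = Add(-9278, Add(-3, 0, -120, 0)) = Add(-9278, -123) = -9401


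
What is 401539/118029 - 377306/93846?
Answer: -1141703480/1846091589 ≈ -0.61844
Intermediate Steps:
401539/118029 - 377306/93846 = 401539*(1/118029) - 377306*1/93846 = 401539/118029 - 188653/46923 = -1141703480/1846091589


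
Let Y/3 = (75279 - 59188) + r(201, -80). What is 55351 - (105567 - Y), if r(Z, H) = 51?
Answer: -1790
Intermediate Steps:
Y = 48426 (Y = 3*((75279 - 59188) + 51) = 3*(16091 + 51) = 3*16142 = 48426)
55351 - (105567 - Y) = 55351 - (105567 - 1*48426) = 55351 - (105567 - 48426) = 55351 - 1*57141 = 55351 - 57141 = -1790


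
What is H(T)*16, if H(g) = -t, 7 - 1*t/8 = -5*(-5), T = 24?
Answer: 2304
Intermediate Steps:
t = -144 (t = 56 - (-40)*(-5) = 56 - 8*25 = 56 - 200 = -144)
H(g) = 144 (H(g) = -1*(-144) = 144)
H(T)*16 = 144*16 = 2304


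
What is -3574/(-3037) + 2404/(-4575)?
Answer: 9050102/13894275 ≈ 0.65135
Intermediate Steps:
-3574/(-3037) + 2404/(-4575) = -3574*(-1/3037) + 2404*(-1/4575) = 3574/3037 - 2404/4575 = 9050102/13894275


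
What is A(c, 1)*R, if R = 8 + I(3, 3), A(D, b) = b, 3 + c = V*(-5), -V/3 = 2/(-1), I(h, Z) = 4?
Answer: 12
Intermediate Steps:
V = 6 (V = -6/(-1) = -6*(-1) = -3*(-2) = 6)
c = -33 (c = -3 + 6*(-5) = -3 - 30 = -33)
R = 12 (R = 8 + 4 = 12)
A(c, 1)*R = 1*12 = 12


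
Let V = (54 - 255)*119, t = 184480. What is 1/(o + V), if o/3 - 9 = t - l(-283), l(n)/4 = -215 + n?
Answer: 1/535524 ≈ 1.8673e-6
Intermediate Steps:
l(n) = -860 + 4*n (l(n) = 4*(-215 + n) = -860 + 4*n)
V = -23919 (V = -201*119 = -23919)
o = 559443 (o = 27 + 3*(184480 - (-860 + 4*(-283))) = 27 + 3*(184480 - (-860 - 1132)) = 27 + 3*(184480 - 1*(-1992)) = 27 + 3*(184480 + 1992) = 27 + 3*186472 = 27 + 559416 = 559443)
1/(o + V) = 1/(559443 - 23919) = 1/535524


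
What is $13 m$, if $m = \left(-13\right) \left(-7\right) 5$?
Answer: $5915$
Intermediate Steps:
$m = 455$ ($m = 91 \cdot 5 = 455$)
$13 m = 13 \cdot 455 = 5915$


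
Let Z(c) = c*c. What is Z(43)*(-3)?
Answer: -5547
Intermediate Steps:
Z(c) = c²
Z(43)*(-3) = 43²*(-3) = 1849*(-3) = -5547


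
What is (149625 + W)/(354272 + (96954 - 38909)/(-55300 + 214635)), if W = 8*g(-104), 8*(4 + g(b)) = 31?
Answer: 4768068008/11289597433 ≈ 0.42234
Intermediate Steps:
g(b) = -1/8 (g(b) = -4 + (1/8)*31 = -4 + 31/8 = -1/8)
W = -1 (W = 8*(-1/8) = -1)
(149625 + W)/(354272 + (96954 - 38909)/(-55300 + 214635)) = (149625 - 1)/(354272 + (96954 - 38909)/(-55300 + 214635)) = 149624/(354272 + 58045/159335) = 149624/(354272 + 58045*(1/159335)) = 149624/(354272 + 11609/31867) = 149624/(11289597433/31867) = 149624*(31867/11289597433) = 4768068008/11289597433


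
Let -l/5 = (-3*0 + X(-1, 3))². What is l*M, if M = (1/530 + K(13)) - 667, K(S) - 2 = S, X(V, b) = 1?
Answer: 345559/106 ≈ 3260.0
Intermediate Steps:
K(S) = 2 + S
l = -5 (l = -5*(-3*0 + 1)² = -5*(0 + 1)² = -5*1² = -5*1 = -5)
M = -345559/530 (M = (1/530 + (2 + 13)) - 667 = (1/530 + 15) - 667 = 7951/530 - 667 = -345559/530 ≈ -652.00)
l*M = -5*(-345559/530) = 345559/106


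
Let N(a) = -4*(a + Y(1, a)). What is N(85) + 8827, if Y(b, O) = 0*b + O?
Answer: 8147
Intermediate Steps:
Y(b, O) = O (Y(b, O) = 0 + O = O)
N(a) = -8*a (N(a) = -4*(a + a) = -8*a)
N(85) + 8827 = -8*85 + 8827 = -680 + 8827 = 8147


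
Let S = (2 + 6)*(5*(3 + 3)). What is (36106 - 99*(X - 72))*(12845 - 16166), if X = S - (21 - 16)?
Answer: -66317049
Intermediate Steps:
S = 240 (S = 8*(5*6) = 8*30 = 240)
X = 235 (X = 240 - (21 - 16) = 240 - 1*5 = 240 - 5 = 235)
(36106 - 99*(X - 72))*(12845 - 16166) = (36106 - 99*(235 - 72))*(12845 - 16166) = (36106 - 99*163)*(-3321) = (36106 - 16137)*(-3321) = 19969*(-3321) = -66317049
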